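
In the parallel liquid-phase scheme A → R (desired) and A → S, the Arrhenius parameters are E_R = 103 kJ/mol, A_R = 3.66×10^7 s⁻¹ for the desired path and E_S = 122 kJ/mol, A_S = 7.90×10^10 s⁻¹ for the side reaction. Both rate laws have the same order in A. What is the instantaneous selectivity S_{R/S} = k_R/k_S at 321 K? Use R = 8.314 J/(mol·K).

0.572

With equal orders, S_{R/S} = k_R/k_S = (A_R/A_S)·exp[(E_S−E_R)/(RT)].
(E_S−E_R)/(RT) = (122−103)×10³/(8.314×321) = 19000/2669 = 7.119.
k_R/k_S = (3.66×10^7/7.90×10^10)·exp(7.119) = 4.633×10^-4 × 1236 = 0.572.
Since E_R < E_S, lowering the temperature improves selectivity toward R.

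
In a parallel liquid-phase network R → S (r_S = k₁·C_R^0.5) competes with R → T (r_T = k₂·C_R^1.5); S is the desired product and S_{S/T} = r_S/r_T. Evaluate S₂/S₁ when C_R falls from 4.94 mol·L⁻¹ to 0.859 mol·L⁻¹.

S_{S/T} = (k₁/k₂)·C_R⁻¹, so S₂/S₁ = (C_{R,2}/C_{R,1})⁻¹.
= 4.94/0.859 = 5.75.

5.75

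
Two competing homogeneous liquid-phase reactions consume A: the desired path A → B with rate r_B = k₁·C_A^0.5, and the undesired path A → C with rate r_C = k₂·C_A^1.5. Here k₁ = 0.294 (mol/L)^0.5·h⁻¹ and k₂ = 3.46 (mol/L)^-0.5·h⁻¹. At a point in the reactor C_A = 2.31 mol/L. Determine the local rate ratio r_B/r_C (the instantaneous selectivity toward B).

S_{B/C} = r_B/r_C = (k₁·C_A^0.5)/(k₂·C_A^1.5) = (k₁/k₂)·C_A⁻¹.
= (0.294×2.310^0.5) / (3.46×2.310^1.5) = 0.4468/12.15 = 0.0368.
The undesired path is higher order in A, so low C_A (CSTR or dilute feed) favours B.

0.0368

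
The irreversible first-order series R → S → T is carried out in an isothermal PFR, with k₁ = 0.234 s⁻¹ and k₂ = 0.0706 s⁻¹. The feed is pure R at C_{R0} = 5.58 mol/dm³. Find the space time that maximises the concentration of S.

7.33 s

Setting dC_S/dτ = 0 gives τ_opt = ln(k₂/k₁)/(k₂−k₁).
= ln(0.0706/0.234)/(0.0706−0.234) = ln(0.3017)/-0.1634 = -1.198/-0.1634 = 7.33 s.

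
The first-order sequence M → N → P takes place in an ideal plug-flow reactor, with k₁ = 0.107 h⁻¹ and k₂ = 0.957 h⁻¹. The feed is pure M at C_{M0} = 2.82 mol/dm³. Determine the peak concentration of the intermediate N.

0.239 mol/dm³

At the optimum, C_{N,max}/C_{M0} = (k₁/k₂)^[k₂/(k₂−k₁)].
= (0.107/0.957)^(0.957/(0.957−0.107)) = (0.1118)^(1.126) = 0.08486.
C_{N,max} = 0.08486×2.82 = 0.239 mol/dm³.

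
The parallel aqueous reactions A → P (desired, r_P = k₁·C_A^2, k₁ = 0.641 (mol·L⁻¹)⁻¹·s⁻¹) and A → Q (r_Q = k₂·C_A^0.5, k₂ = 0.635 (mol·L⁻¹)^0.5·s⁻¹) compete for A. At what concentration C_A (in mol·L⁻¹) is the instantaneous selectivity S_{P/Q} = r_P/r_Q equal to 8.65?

S_{P/Q} = (k₁/k₂)·C_A^1.5 ⇒ C_A = (S·k₂/k₁)^(1/1.5).
= (8.65×0.635/0.641)^(0.6667) = (8.569)^(0.6667) = 4.19 mol·L⁻¹.

4.19 mol·L⁻¹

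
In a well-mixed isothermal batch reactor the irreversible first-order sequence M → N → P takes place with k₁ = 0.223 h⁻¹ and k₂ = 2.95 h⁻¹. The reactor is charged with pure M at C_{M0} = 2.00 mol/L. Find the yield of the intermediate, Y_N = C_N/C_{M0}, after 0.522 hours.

0.0553

Solving the coupled first-order balances gives C_N(t) = [k₁/(k₂−k₁)]·C_{M0}·(e^(−k₁t) − e^(−k₂t)).
e^(−k₁t) = e^(−0.223×0.522) = e^(−0.1164) = 0.8901; e^(−k₂t) = e^(−1.540) = 0.2144.
C_N = 0.223×2.00/(2.95−0.223) × (0.8901−0.2144) = 0.1635×0.6757 = 0.1105 mol/L.
Y_N = C_N/C_{M0} = 0.1105/2.00 = 0.0553.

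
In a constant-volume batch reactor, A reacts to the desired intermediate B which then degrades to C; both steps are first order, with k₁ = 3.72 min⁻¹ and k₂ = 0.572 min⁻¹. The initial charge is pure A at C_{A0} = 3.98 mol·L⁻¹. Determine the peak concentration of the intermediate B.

At the optimum, C_{B,max}/C_{A0} = (k₁/k₂)^[k₂/(k₂−k₁)].
= (3.72/0.572)^(0.572/(0.572−3.72)) = (6.503)^(-0.1817) = 0.7116.
C_{B,max} = 0.7116×3.98 = 2.83 mol·L⁻¹.

2.83 mol·L⁻¹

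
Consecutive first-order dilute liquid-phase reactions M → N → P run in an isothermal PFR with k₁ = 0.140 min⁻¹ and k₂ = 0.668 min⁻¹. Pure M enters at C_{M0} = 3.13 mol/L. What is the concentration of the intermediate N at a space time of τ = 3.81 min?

0.422 mol/L

For first-order series with pure M initially, C_N(τ) = k₁C_{M0}/(k₂−k₁)·(e^(−k₁τ) − e^(−k₂τ)).
e^(−k₁τ) = e^(−0.140×3.81) = e^(−0.5334) = 0.5866; e^(−k₂τ) = e^(−2.545) = 0.07847.
C_N = 0.140×3.13/(0.668−0.140) × (0.5866−0.07847) = 0.8299×0.5081 = 0.4217 mol/L.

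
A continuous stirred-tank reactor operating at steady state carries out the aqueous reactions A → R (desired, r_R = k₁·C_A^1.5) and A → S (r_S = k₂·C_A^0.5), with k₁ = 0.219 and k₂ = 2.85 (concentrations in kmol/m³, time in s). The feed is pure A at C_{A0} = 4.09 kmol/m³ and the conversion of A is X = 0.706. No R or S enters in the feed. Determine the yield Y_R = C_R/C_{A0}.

Exit C_A = C_{A0}(1−X) = 4.09×0.294 = 1.202 kmol/m³.
Rates in a CSTR are evaluated at the outlet concentration: r_R = 0.219×1.202^1.5 = 0.2888, r_S = 2.85×1.202^0.5 = 3.125.
Fraction of consumed A going to R: r_R/(r_R+r_S) = 0.08458.
C_R = 0.08458·C_{A0}·X = 0.08458×4.09×0.706 = 0.244 kmol/m³; Y_R = C_R/C_{A0} = 0.0597.

0.0597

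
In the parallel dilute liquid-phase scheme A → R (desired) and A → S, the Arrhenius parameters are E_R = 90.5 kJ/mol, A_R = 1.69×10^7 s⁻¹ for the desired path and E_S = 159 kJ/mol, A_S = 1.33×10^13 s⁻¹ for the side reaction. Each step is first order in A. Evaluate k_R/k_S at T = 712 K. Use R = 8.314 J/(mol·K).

0.135

Since both paths have the same order in A, the concentration cancels and S_{R/S} = k_R/k_S = (A_R/A_S)·exp[(E_S−E_R)/(RT)].
(E_S−E_R)/(RT) = (159−90.5)×10³/(8.314×712) = 68500/5920 = 11.57.
k_R/k_S = (1.69×10^7/1.33×10^13)·exp(11.57) = 1.271×10^-6 × 1.061×10^5 = 0.135.
Since E_R < E_S, lowering the temperature improves selectivity toward R.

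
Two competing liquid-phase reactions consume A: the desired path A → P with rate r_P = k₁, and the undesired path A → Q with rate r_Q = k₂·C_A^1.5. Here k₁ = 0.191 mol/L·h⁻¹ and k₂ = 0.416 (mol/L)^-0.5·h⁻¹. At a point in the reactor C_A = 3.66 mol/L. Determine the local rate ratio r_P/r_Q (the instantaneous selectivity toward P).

S_{P/Q} = r_P/r_Q = (k₁)/(k₂·C_A^1.5) = (k₁/k₂)·C_A^-1.5.
= (0.191) / (0.416×3.660^1.5) = 0.1910/2.913 = 0.0656.
The undesired path is higher order in A, so low C_A (CSTR or dilute feed) favours P.

0.0656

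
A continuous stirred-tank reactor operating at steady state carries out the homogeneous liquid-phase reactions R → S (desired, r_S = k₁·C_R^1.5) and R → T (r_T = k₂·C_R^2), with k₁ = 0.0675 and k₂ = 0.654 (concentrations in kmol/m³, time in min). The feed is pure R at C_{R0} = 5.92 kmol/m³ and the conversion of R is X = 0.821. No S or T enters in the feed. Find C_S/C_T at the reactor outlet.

0.100

Exit C_R = C_{R0}(1−X) = 5.92×0.179 = 1.060 kmol/m³.
A CSTR operates uniformly at the exit composition, giving r_S = 0.07363 and r_T = 0.7344 (each k·C_R^n at C_R = 1.060).
Overall selectivity = C_S/C_T = r_Sτ/(r_Tτ) = r_S/r_T = 0.100.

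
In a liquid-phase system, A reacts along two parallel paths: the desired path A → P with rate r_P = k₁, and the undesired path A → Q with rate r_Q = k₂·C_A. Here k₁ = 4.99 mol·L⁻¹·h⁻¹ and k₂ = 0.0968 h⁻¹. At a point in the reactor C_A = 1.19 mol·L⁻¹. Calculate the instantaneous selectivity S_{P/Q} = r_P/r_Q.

S_{P/Q} = r_P/r_Q = (k₁)/(k₂·C_A) = (k₁/k₂)·C_A⁻¹.
= (4.99) / (0.0968×1.190) = 4.990/0.1152 = 43.3.

43.3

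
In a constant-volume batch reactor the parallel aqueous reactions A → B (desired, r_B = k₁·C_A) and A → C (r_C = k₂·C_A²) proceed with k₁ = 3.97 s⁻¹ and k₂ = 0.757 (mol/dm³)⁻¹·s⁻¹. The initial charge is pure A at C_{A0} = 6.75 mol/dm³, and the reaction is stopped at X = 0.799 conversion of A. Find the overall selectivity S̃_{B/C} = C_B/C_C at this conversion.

1.39

C_A = C_{A0}(1−X) = 1.357 mol/dm³.
Along a PFR/batch, dC_B/dC_A = −r_B/(r_B+r_C) = −k₁/(k₁+k₂·C_A).
Integrating from C_{A0} to C_A: C_B = (3.97/0.757)·ln[(3.97+0.757·6.75)/(3.97+0.757·1.36)] = 5.244·ln(9.080/4.997) = 3.132 mol/dm³.
C_C = (C_{A0}−C_A)−C_B = 2.261 mol/dm³; S̃_{B/C} = 3.132/2.261 = 1.39.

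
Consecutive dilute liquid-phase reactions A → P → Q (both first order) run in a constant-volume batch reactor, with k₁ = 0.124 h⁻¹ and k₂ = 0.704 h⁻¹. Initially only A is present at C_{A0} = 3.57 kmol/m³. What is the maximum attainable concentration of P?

0.434 kmol/m³

At the optimum, C_{P,max}/C_{A0} = (k₁/k₂)^[k₂/(k₂−k₁)].
= (0.124/0.704)^(0.704/(0.704−0.124)) = (0.1761)^(1.214) = 0.1215.
C_{P,max} = 0.1215×3.57 = 0.434 kmol/m³.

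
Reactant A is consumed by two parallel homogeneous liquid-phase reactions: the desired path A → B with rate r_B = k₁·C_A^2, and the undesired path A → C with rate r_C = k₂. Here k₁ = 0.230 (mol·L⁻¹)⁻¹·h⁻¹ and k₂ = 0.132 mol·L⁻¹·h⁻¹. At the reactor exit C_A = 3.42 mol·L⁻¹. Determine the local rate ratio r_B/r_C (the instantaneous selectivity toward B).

20.4

S_{B/C} = r_B/r_C = (k₁·C_A^2)/(k₂) = (k₁/k₂)·C_A^2.
= (0.230×3.420^2) / (0.132) = 2.690/0.1320 = 20.4.
Since the desired path is higher order in A, keeping C_A high (PFR or concentrated feed) favours B.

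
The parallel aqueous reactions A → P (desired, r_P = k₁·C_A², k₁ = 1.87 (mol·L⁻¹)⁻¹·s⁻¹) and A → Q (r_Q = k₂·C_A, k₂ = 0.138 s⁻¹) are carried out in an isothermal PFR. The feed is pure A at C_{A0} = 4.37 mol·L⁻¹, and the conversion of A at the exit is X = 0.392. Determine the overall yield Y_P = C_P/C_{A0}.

C_A = C_{A0}(1−X) = 2.657 mol·L⁻¹.
Along a PFR/batch, dC_Q/dC_A = −r_Q/(r_P+r_Q) = −k₂/(k₂+k₁·C_A).
Integrating from C_{A0} to C_A: C_Q = (0.138/1.87)·ln[(0.138+1.87·4.37)/(0.138+1.87·2.66)] = 0.07380·ln(8.310/5.107) = 0.03593 mol·L⁻¹.
Then C_P = (C_{A0}−C_A) − C_Q = 1.713 − 0.03593 = 1.677 mol·L⁻¹.
Y_P = C_P/C_{A0} = 1.677/4.37 = 0.384.

0.384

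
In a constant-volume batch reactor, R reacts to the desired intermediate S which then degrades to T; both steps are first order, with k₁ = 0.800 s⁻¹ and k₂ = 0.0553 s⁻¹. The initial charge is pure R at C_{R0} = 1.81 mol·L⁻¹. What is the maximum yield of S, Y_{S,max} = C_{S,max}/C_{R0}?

At the optimum, C_{S,max}/C_{R0} = (k₁/k₂)^[k₂/(k₂−k₁)].
= (0.800/0.0553)^(0.0553/(0.0553−0.800)) = (14.47)^(-0.07426) = 0.8200.

0.820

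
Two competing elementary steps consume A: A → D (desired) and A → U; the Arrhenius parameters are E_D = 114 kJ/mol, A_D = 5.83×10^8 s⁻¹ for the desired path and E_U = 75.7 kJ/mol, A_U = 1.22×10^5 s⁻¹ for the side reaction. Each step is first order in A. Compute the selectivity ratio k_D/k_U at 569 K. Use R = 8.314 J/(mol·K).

1.46

With equal orders, S_{D/U} = k_D/k_U = (A_D/A_U)·exp[(E_U−E_D)/(RT)].
(E_U−E_D)/(RT) = (75.7−114)×10³/(8.314×569) = -38300/4731 = -8.096.
k_D/k_U = (5.83×10^8/1.22×10^5)·exp(-8.096) = 4779 × 3.047×10^-4 = 1.46.
Since E_D > E_U, raising the temperature improves selectivity toward D.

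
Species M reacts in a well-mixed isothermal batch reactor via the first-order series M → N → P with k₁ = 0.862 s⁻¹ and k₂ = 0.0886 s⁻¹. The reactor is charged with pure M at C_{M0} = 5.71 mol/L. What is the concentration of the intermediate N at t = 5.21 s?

3.94 mol/L

Solving the coupled first-order balances gives C_N(t) = [k₁/(k₂−k₁)]·C_{M0}·(e^(−k₁t) − e^(−k₂t)).
e^(−k₁t) = e^(−0.862×5.21) = e^(−4.491) = 0.01121; e^(−k₂t) = e^(−0.4616) = 0.6303.
C_N = 0.862×5.71/(0.0886−0.862) × (0.01121−0.6303) = (-6.364)×(-0.6191) = 3.940 mol/L.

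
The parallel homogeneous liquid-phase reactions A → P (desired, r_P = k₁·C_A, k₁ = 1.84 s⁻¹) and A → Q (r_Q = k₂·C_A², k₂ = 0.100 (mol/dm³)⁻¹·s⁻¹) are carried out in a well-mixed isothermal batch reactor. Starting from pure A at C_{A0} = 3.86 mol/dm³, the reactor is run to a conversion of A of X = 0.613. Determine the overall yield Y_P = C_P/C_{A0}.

0.536

C_A = C_{A0}(1−X) = 1.494 mol/dm³.
Along a PFR/batch, dC_P/dC_A = −r_P/(r_P+r_Q) = −k₁/(k₁+k₂·C_A).
Integrating from C_{A0} to C_A: C_P = (1.84/0.100)·ln[(1.84+0.100·3.86)/(1.84+0.100·1.49)] = 18.40·ln(2.226/1.989) = 2.068 mol/dm³.
Y_P = C_P/C_{A0} = 2.068/3.86 = 0.536.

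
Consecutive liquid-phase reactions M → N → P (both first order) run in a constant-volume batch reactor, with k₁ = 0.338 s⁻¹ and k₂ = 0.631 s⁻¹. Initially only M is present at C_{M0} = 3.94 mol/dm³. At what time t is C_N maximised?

Setting dC_N/dt = 0 gives t_opt = ln(k₂/k₁)/(k₂−k₁).
= ln(0.631/0.338)/(0.631−0.338) = ln(1.867)/0.2930 = 0.6243/0.2930 = 2.13 s.

2.13 s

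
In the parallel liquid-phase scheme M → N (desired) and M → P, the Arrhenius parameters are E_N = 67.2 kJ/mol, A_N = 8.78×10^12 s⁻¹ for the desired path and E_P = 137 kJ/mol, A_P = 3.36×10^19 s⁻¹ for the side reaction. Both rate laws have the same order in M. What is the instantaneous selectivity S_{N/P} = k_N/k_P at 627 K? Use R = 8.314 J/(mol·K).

0.171

k_N/k_P = (A_N/A_P)·exp[−(E_N−E_P)/(RT)] = (A_N/A_P)·exp[(E_P−E_N)/(RT)].
(E_P−E_N)/(RT) = (137−67.2)×10³/(8.314×627) = 69800/5213 = 13.39.
k_N/k_P = (8.78×10^12/3.36×10^19)·exp(13.39) = 2.613×10^-7 × 6.534×10^5 = 0.171.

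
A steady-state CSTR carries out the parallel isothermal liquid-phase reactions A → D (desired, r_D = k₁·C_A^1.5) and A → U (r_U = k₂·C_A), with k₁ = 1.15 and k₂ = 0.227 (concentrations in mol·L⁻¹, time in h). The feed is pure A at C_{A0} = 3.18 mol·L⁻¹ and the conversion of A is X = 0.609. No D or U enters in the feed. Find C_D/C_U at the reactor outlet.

5.65

Exit C_A = C_{A0}(1−X) = 3.18×0.391 = 1.243 mol·L⁻¹.
In a CSTR the entire volume is at exit conditions, so r_D = 1.15×1.243^1.5 = 1.594 and r_U = 0.227×1.243 = 0.2822.
Overall selectivity = C_D/C_U = r_Dτ/(r_Uτ) = r_D/r_U = 5.65.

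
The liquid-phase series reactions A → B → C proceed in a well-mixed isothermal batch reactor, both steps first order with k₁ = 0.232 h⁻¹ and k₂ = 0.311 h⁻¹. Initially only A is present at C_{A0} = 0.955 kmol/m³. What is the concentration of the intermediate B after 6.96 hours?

For first-order series with pure A initially, C_B(t) = k₁C_{A0}/(k₂−k₁)·(e^(−k₁t) − e^(−k₂t)).
e^(−k₁t) = e^(−0.232×6.96) = e^(−1.615) = 0.1989; e^(−k₂t) = e^(−2.165) = 0.1148.
C_B = 0.232×0.955/(0.311−0.232) × (0.1989−0.1148) = 2.805×0.08415 = 0.2360 kmol/m³.

0.236 kmol/m³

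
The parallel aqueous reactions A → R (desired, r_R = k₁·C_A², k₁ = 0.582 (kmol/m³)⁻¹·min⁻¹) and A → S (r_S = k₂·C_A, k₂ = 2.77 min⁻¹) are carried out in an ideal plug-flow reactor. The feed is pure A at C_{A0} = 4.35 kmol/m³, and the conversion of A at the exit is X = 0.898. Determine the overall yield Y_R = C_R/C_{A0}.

0.285

C_A = C_{A0}(1−X) = 0.4437 kmol/m³.
Along a PFR/batch, dC_S/dC_A = −r_S/(r_R+r_S) = −k₂/(k₂+k₁·C_A).
Integrating from C_{A0} to C_A: C_S = (2.77/0.582)·ln[(2.77+0.582·4.35)/(2.77+0.582·0.444)] = 4.759·ln(5.302/3.028) = 2.666 kmol/m³.
Then C_R = (C_{A0}−C_A) − C_S = 3.906 − 2.666 = 1.241 kmol/m³.
Y_R = C_R/C_{A0} = 1.241/4.35 = 0.285.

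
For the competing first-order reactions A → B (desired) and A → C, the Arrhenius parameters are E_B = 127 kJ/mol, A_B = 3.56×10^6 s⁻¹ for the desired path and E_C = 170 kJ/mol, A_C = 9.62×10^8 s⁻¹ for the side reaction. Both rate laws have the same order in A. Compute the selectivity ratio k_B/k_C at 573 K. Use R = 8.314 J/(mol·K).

With equal orders, S_{B/C} = k_B/k_C = (A_B/A_C)·exp[(E_C−E_B)/(RT)].
(E_C−E_B)/(RT) = (170−127)×10³/(8.314×573) = 43000/4764 = 9.026.
k_B/k_C = (3.56×10^6/9.62×10^8)·exp(9.026) = 0.003701 × 8318 = 30.8.
Since E_B < E_C, lowering the temperature improves selectivity toward B.

30.8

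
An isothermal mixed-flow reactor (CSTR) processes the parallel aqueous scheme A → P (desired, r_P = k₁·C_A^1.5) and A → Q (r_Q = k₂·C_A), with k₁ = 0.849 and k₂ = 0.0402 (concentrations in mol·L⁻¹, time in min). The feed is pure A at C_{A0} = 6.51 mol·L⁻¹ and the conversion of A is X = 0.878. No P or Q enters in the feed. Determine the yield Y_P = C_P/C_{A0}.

0.834

Exit C_A = C_{A0}(1−X) = 6.51×0.122 = 0.7942 mol·L⁻¹.
Rates in a CSTR are evaluated at the outlet concentration: r_P = 0.849×0.7942^1.5 = 0.6009, r_Q = 0.0402×0.7942 = 0.03193.
Fraction of consumed A going to P: r_P/(r_P+r_Q) = 0.9495.
C_P = 0.9495·C_{A0}·X = 0.9495×6.51×0.878 = 5.43 mol·L⁻¹; Y_P = C_P/C_{A0} = 0.834.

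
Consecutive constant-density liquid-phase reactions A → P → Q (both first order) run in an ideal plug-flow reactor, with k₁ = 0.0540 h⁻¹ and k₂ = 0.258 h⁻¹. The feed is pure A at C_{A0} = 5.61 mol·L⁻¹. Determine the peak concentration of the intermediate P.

For a first-order series the maximum intermediate yield is C_{P,max}/C_{A0} = (k₁/k₂)^[k₂/(k₂−k₁)].
= (0.0540/0.258)^(0.258/(0.258−0.0540)) = (0.2093)^(1.265) = 0.1383.
C_{P,max} = 0.1383×5.61 = 0.776 mol·L⁻¹.

0.776 mol·L⁻¹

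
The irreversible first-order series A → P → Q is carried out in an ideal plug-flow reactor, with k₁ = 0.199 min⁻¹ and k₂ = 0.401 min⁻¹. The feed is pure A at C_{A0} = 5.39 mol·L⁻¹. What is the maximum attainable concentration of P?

1.34 mol·L⁻¹

For a first-order series the maximum intermediate yield is C_{P,max}/C_{A0} = (k₁/k₂)^[k₂/(k₂−k₁)].
= (0.199/0.401)^(0.401/(0.401−0.199)) = (0.4963)^(1.985) = 0.2488.
C_{P,max} = 0.2488×5.39 = 1.34 mol·L⁻¹.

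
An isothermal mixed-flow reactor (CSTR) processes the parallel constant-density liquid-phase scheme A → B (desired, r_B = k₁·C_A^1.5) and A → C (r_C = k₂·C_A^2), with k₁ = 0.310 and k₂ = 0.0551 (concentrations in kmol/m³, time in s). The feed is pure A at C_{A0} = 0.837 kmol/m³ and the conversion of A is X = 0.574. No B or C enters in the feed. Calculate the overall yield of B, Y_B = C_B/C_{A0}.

Exit C_A = C_{A0}(1−X) = 0.837×0.426 = 0.3566 kmol/m³.
In a CSTR the entire volume is at exit conditions, so r_B = 0.310×0.3566^1.5 = 0.06600 and r_C = 0.0551×0.3566^2 = 0.007005.
Fraction of consumed A going to B: r_B/(r_B+r_C) = 0.9040.
C_B = 0.9040·C_{A0}·X = 0.9040×0.837×0.574 = 0.434 kmol/m³; Y_B = C_B/C_{A0} = 0.519.

0.519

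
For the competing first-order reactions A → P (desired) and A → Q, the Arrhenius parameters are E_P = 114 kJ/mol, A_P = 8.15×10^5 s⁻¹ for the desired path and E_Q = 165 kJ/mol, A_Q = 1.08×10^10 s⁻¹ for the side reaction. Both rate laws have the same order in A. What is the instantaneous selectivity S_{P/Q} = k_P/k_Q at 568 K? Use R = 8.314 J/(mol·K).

With equal orders, S_{P/Q} = k_P/k_Q = (A_P/A_Q)·exp[(E_Q−E_P)/(RT)].
(E_Q−E_P)/(RT) = (165−114)×10³/(8.314×568) = 51000/4722 = 10.80.
k_P/k_Q = (8.15×10^5/1.08×10^10)·exp(10.80) = 7.546×10^-5 × 49006 = 3.70.

3.70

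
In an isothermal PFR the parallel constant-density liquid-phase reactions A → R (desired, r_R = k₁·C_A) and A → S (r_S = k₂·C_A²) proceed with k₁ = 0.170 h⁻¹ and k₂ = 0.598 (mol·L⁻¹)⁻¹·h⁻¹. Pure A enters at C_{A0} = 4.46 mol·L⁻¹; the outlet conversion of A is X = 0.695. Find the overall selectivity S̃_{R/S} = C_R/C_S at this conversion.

C_A = C_{A0}(1−X) = 1.360 mol·L⁻¹.
Along a PFR/batch, dC_R/dC_A = −r_R/(r_R+r_S) = −k₁/(k₁+k₂·C_A).
Integrating from C_{A0} to C_A: C_R = (0.170/0.598)·ln[(0.170+0.598·4.46)/(0.170+0.598·1.36)] = 0.2843·ln(2.837/0.9835) = 0.3012 mol·L⁻¹.
C_S = (C_{A0}−C_A)−C_R = 2.799 mol·L⁻¹; S̃_{R/S} = 0.3012/2.799 = 0.108.

0.108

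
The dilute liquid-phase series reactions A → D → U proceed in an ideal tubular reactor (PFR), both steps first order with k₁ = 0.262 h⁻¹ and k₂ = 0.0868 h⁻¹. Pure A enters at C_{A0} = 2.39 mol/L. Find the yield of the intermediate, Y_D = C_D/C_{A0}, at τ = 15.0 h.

The intermediate concentration in a first-order A→B→C sequence is C_D = k₁C_{A0}(e^(−k₁τ) − e^(−k₂τ))/(k₂−k₁).
e^(−k₁τ) = e^(−0.262×15.0) = e^(−3.930) = 0.01964; e^(−k₂τ) = e^(−1.302) = 0.2720.
C_D = 0.262×2.39/(0.0868−0.262) × (0.01964−0.2720) = (-3.574)×(-0.2523) = 0.9019 mol/L.
Y_D = C_D/C_{A0} = 0.9019/2.39 = 0.377.

0.377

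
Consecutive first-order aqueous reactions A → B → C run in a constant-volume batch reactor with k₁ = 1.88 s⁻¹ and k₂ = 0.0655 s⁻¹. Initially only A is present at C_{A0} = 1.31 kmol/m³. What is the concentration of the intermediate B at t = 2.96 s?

1.11 kmol/m³

Solving the coupled first-order balances gives C_B(t) = [k₁/(k₂−k₁)]·C_{A0}·(e^(−k₁t) − e^(−k₂t)).
e^(−k₁t) = e^(−1.88×2.96) = e^(−5.565) = 0.003830; e^(−k₂t) = e^(−0.1939) = 0.8238.
C_B = 1.88×1.31/(0.0655−1.88) × (0.003830−0.8238) = (-1.357)×(-0.8199) = 1.113 kmol/m³.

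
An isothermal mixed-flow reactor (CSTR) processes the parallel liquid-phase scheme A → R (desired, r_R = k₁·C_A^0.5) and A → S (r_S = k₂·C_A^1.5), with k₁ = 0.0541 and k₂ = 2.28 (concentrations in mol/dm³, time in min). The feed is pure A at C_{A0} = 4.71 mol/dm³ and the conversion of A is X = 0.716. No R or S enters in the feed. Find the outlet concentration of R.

0.0588 mol/dm³

Exit C_A = C_{A0}(1−X) = 4.71×0.284 = 1.338 mol/dm³.
A CSTR operates uniformly at the exit composition, giving r_R = 0.06257 and r_S = 3.527 (each k·C_A^n at C_A = 1.338).
Fraction of consumed A going to R: r_R/(r_R+r_S) = 0.01743.
C_R = 0.01743·C_{A0}·X = 0.01743×4.71×0.716 = 0.0588 mol/dm³.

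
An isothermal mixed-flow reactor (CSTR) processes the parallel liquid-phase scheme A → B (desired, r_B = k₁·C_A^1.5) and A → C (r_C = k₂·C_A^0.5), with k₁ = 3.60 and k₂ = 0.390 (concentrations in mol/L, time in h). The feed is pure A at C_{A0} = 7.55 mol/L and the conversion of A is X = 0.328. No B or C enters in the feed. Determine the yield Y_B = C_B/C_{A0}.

0.321

Exit C_A = C_{A0}(1−X) = 7.55×0.672 = 5.074 mol/L.
Rates in a CSTR are evaluated at the outlet concentration: r_B = 3.60×5.074^1.5 = 41.14, r_C = 0.390×5.074^0.5 = 0.8785.
Fraction of consumed A going to B: r_B/(r_B+r_C) = 0.9791.
C_B = 0.9791·C_{A0}·X = 0.9791×7.55×0.328 = 2.42 mol/L; Y_B = C_B/C_{A0} = 0.321.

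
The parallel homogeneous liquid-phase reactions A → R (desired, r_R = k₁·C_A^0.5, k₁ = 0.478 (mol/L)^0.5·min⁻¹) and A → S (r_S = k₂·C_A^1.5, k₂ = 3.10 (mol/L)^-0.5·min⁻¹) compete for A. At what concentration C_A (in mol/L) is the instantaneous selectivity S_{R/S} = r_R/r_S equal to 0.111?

S_{R/S} = (k₁/k₂)·C_A⁻¹ ⇒ C_A = (S·k₂/k₁)^(-1).
= (0.111×3.10/0.478)^(-1) = (0.7199)^(-1) = 1.39 mol/L.

1.39 mol/L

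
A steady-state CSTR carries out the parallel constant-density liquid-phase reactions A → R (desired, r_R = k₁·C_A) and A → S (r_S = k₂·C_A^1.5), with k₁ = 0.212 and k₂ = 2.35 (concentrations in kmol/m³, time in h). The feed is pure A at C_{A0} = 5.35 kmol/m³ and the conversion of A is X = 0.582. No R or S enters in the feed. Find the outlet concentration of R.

0.177 kmol/m³

Exit C_A = C_{A0}(1−X) = 5.35×0.418 = 2.236 kmol/m³.
A CSTR operates uniformly at the exit composition, giving r_R = 0.4741 and r_S = 7.859 (each k·C_A^n at C_A = 2.236).
Fraction of consumed A going to R: r_R/(r_R+r_S) = 0.05689.
C_R = 0.05689·C_{A0}·X = 0.05689×5.35×0.582 = 0.177 kmol/m³.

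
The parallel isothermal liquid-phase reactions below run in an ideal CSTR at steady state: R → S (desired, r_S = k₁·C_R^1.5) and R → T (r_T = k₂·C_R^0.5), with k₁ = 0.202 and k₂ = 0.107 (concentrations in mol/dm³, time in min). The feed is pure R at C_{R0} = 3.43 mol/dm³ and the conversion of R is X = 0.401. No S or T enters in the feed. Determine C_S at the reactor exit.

Exit C_R = C_{R0}(1−X) = 3.43×0.599 = 2.055 mol/dm³.
A CSTR operates uniformly at the exit composition, giving r_S = 0.5949 and r_T = 0.1534 (each k·C_R^n at C_R = 2.055).
Fraction of consumed R going to S: r_S/(r_S+r_T) = 0.7950.
C_S = 0.7950·C_{R0}·X = 0.7950×3.43×0.401 = 1.09 mol/dm³.

1.09 mol/dm³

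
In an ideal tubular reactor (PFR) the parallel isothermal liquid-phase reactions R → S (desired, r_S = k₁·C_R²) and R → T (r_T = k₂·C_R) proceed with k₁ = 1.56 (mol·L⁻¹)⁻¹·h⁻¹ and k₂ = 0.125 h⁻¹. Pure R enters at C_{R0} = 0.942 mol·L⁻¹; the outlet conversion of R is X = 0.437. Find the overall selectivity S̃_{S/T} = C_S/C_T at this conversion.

8.97

C_R = C_{R0}(1−X) = 0.5303 mol·L⁻¹.
Along a PFR/batch, dC_T/dC_R = −r_T/(r_S+r_T) = −k₂/(k₂+k₁·C_R).
Integrating from C_{R0} to C_R: C_T = (0.125/1.56)·ln[(0.125+1.56·0.942)/(0.125+1.56·0.530)] = 0.08013·ln(1.595/0.9523) = 0.04130 mol·L⁻¹.
Then C_S = (C_{R0}−C_R) − C_T = 0.4117 − 0.04130 = 0.3704 mol·L⁻¹.
S̃_{S/T} = C_S/C_T = 0.3704/0.04130 = 8.97.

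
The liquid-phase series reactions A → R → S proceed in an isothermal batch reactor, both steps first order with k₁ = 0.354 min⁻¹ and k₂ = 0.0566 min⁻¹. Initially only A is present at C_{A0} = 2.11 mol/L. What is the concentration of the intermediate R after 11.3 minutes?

The intermediate concentration in a first-order A→B→C sequence is C_R = k₁C_{A0}(e^(−k₁t) − e^(−k₂t))/(k₂−k₁).
e^(−k₁t) = e^(−0.354×11.3) = e^(−4.000) = 0.01831; e^(−k₂t) = e^(−0.6396) = 0.5275.
C_R = 0.354×2.11/(0.0566−0.354) × (0.01831−0.5275) = (-2.512)×(-0.5092) = 1.279 mol/L.

1.28 mol/L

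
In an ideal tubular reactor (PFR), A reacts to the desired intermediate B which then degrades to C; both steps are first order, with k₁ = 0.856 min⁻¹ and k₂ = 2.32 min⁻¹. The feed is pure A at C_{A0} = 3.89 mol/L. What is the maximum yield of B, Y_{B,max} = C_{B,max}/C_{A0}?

0.206

For a first-order series the maximum intermediate yield is C_{B,max}/C_{A0} = (k₁/k₂)^[k₂/(k₂−k₁)].
= (0.856/2.32)^(2.32/(2.32−0.856)) = (0.3690)^(1.585) = 0.2060.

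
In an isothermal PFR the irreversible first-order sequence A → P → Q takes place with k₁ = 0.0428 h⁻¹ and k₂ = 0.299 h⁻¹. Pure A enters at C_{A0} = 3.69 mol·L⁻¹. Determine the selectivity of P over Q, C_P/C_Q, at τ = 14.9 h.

For first-order series with pure A initially, C_P(τ) = k₁C_{A0}/(k₂−k₁)·(e^(−k₁τ) − e^(−k₂τ)).
e^(−k₁τ) = e^(−0.0428×14.9) = e^(−0.6377) = 0.5285; e^(−k₂τ) = e^(−4.455) = 0.01162.
C_P = 0.0428×3.69/(0.299−0.0428) × (0.5285−0.01162) = 0.6164×0.5169 = 0.3186 mol·L⁻¹.
C_A = C_{A0}e^(−k₁τ) = 1.950 mol·L⁻¹, so C_Q = C_{A0}−C_A−C_P = 1.421 mol·L⁻¹; C_P/C_Q = 0.224.

0.224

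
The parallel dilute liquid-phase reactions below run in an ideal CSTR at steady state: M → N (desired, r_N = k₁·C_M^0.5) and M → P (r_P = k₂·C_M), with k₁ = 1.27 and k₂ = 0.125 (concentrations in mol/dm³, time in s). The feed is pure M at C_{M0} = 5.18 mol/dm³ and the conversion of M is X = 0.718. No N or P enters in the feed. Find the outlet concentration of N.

3.32 mol/dm³

Exit C_M = C_{M0}(1−X) = 5.18×0.282 = 1.461 mol/dm³.
A CSTR operates uniformly at the exit composition, giving r_N = 1.535 and r_P = 0.1826 (each k·C_M^n at C_M = 1.461).
Fraction of consumed M going to N: r_N/(r_N+r_P) = 0.8937.
C_N = 0.8937·C_{M0}·X = 0.8937×5.18×0.718 = 3.32 mol/dm³.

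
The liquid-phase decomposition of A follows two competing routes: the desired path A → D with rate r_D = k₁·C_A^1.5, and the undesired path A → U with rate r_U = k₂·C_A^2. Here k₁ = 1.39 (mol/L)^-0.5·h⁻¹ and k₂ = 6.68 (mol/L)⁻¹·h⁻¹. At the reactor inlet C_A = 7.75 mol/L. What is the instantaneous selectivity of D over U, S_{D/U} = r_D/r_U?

0.0747

S_{D/U} = r_D/r_U = (k₁·C_A^1.5)/(k₂·C_A^2) = (k₁/k₂)·C_A^-0.5.
= (1.39×7.750^1.5) / (6.68×7.750^2) = 29.99/401.2 = 0.0747.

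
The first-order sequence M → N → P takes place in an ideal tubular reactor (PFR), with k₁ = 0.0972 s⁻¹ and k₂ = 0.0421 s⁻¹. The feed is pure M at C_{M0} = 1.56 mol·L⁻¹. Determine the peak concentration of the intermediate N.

0.823 mol·L⁻¹

Evaluating C_N at τ_opt = ln(k₂/k₁)/(k₂−k₁) gives C_{N,max}/C_{M0} = (k₁/k₂)^[k₂/(k₂−k₁)].
= (0.0972/0.0421)^(0.0421/(0.0421−0.0972)) = (2.309)^(-0.7641) = 0.5277.
C_{N,max} = 0.5277×1.56 = 0.823 mol·L⁻¹.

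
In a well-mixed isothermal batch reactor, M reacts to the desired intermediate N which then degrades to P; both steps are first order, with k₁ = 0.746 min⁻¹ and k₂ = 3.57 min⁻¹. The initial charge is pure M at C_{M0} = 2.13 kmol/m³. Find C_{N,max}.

0.294 kmol/m³

Evaluating C_N at t_opt = ln(k₂/k₁)/(k₂−k₁) gives C_{N,max}/C_{M0} = (k₁/k₂)^[k₂/(k₂−k₁)].
= (0.746/3.57)^(3.57/(3.57−0.746)) = (0.2090)^(1.264) = 0.1382.
C_{N,max} = 0.1382×2.13 = 0.294 kmol/m³.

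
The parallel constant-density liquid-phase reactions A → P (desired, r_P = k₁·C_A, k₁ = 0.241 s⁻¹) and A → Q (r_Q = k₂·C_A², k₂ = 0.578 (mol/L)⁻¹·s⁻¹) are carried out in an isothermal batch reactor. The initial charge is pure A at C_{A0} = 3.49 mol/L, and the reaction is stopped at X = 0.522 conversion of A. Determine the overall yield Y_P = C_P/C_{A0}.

0.0750

C_A = C_{A0}(1−X) = 1.668 mol/L.
Along a PFR/batch, dC_P/dC_A = −r_P/(r_P+r_Q) = −k₁/(k₁+k₂·C_A).
Integrating from C_{A0} to C_A: C_P = (0.241/0.578)·ln[(0.241+0.578·3.49)/(0.241+0.578·1.67)] = 0.4170·ln(2.258/1.205) = 0.2618 mol/L.
Y_P = C_P/C_{A0} = 0.2618/3.49 = 0.0750.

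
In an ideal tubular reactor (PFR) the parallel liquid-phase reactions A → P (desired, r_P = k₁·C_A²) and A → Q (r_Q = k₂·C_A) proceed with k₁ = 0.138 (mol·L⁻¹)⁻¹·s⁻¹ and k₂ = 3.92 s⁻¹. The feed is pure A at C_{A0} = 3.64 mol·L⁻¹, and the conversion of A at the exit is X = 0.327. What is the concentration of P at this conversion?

C_A = C_{A0}(1−X) = 2.450 mol·L⁻¹.
Along a PFR/batch, dC_Q/dC_A = −r_Q/(r_P+r_Q) = −k₂/(k₂+k₁·C_A).
Integrating from C_{A0} to C_A: C_Q = (3.92/0.138)·ln[(3.92+0.138·3.64)/(3.92+0.138·2.45)] = 28.41·ln(4.422/4.258) = 1.075 mol·L⁻¹.
Then C_P = (C_{A0}−C_A) − C_Q = 1.190 − 1.075 = 0.1151 mol·L⁻¹.

0.115 mol·L⁻¹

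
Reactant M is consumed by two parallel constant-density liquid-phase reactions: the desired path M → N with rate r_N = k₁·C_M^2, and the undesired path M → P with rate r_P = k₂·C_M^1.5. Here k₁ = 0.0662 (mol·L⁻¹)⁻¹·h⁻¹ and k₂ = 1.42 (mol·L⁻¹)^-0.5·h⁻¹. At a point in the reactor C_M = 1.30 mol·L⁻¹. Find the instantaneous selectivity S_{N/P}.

0.0532

S_{N/P} = r_N/r_P = (k₁·C_M^2)/(k₂·C_M^1.5) = (k₁/k₂)·C_M^0.5.
= (0.0662×1.300^2) / (1.42×1.300^1.5) = 0.1119/2.105 = 0.0532.
Since the desired path is higher order in M, keeping C_M high (PFR or concentrated feed) favours N.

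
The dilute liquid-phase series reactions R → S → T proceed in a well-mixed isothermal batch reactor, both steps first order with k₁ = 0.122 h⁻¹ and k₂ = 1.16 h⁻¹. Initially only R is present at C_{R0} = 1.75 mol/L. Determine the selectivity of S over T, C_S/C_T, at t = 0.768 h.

1.92

For first-order series with pure R initially, C_S(t) = k₁C_{R0}/(k₂−k₁)·(e^(−k₁t) − e^(−k₂t)).
e^(−k₁t) = e^(−0.122×0.768) = e^(−0.09370) = 0.9106; e^(−k₂t) = e^(−0.8909) = 0.4103.
C_S = 0.122×1.75/(1.16−0.122) × (0.9106−0.4103) = 0.2057×0.5003 = 0.1029 mol/L.
C_R = C_{R0}e^(−k₁t) = 1.593 mol/L, so C_T = C_{R0}−C_R−C_S = 0.05362 mol/L; C_S/C_T = 1.92.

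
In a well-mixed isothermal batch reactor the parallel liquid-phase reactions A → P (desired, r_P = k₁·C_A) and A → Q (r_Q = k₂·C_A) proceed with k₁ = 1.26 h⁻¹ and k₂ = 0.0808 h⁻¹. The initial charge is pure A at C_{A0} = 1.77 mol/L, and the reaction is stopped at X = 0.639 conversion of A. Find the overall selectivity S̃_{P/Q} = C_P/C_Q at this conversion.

C_A = C_{A0}(1−X) = 0.6390 mol/L.
Both paths are first order in A, so the instantaneous fraction to P is constant: dC_P/d(−C_A) = k₁/(k₁+k₂) = 0.9397.
C_P = 0.9397·(C_{A0}−C_A) = 0.9397×1.131 = 1.06 mol/L.
C_Q = (C_{A0}−C_A)−C_P = 0.06816 mol/L; S̃_{P/Q} = 1.063/0.06816 = 15.6.

15.6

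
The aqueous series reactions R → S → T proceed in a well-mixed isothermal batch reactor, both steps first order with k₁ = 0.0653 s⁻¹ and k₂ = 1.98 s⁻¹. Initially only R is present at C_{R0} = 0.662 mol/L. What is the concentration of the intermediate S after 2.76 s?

The intermediate concentration in a first-order A→B→C sequence is C_S = k₁C_{R0}(e^(−k₁t) − e^(−k₂t))/(k₂−k₁).
e^(−k₁t) = e^(−0.0653×2.76) = e^(−0.1802) = 0.8351; e^(−k₂t) = e^(−5.465) = 0.004233.
C_S = 0.0653×0.662/(1.98−0.0653) × (0.8351−0.004233) = 0.02258×0.8308 = 0.01876 mol/L.

0.0188 mol/L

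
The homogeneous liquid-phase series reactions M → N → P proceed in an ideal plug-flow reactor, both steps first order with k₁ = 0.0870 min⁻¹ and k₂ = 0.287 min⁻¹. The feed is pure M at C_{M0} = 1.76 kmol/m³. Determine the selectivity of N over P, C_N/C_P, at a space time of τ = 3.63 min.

For first-order series with pure M initially, C_N(τ) = k₁C_{M0}/(k₂−k₁)·(e^(−k₁τ) − e^(−k₂τ)).
e^(−k₁τ) = e^(−0.0870×3.63) = e^(−0.3158) = 0.7292; e^(−k₂τ) = e^(−1.042) = 0.3528.
C_N = 0.0870×1.76/(0.287−0.0870) × (0.7292−0.3528) = 0.7656×0.3764 = 0.2882 kmol/m³.
C_M = C_{M0}e^(−k₁τ) = 1.283 kmol/m³, so C_P = C_{M0}−C_M−C_N = 0.1885 kmol/m³; C_N/C_P = 1.53.

1.53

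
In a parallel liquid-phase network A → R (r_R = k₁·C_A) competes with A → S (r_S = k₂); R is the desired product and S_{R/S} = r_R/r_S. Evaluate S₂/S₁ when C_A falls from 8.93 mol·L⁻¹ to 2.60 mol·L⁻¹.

S_{R/S} = (k₁/k₂)·C_A, so S₂/S₁ = (C_{A,2}/C_{A,1}).
= 2.60/8.93 = 0.291.
Selectivity toward R falls as C_A falls — high-concentration operation is favoured.

0.291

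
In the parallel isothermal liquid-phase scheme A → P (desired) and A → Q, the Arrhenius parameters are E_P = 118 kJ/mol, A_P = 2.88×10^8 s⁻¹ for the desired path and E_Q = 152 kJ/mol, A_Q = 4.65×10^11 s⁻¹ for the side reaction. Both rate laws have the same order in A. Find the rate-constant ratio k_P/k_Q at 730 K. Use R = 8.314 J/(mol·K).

0.168

k_P/k_Q = (A_P/A_Q)·exp[−(E_P−E_Q)/(RT)] = (A_P/A_Q)·exp[(E_Q−E_P)/(RT)].
(E_Q−E_P)/(RT) = (152−118)×10³/(8.314×730) = 34000/6069 = 5.602.
k_P/k_Q = (2.88×10^8/4.65×10^11)·exp(5.602) = 6.194×10^-4 × 271.0 = 0.168.
Since E_P < E_Q, lowering the temperature improves selectivity toward P.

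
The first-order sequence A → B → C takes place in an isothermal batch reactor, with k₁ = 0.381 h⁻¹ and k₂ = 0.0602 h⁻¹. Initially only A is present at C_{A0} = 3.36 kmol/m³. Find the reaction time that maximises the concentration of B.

5.75 h

For first-order series the maximum of C_B occurs at t_opt = ln(k₂/k₁)/(k₂−k₁).
= ln(0.0602/0.381)/(0.0602−0.381) = ln(0.1580)/-0.3208 = -1.845/-0.3208 = 5.75 h.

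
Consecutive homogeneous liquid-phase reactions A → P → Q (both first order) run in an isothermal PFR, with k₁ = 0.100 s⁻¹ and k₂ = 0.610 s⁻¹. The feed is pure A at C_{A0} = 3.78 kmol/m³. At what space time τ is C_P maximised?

3.55 s

Setting dC_P/dτ = 0 gives τ_opt = ln(k₂/k₁)/(k₂−k₁).
= ln(0.610/0.100)/(0.610−0.100) = ln(6.100)/0.5100 = 1.808/0.5100 = 3.55 s.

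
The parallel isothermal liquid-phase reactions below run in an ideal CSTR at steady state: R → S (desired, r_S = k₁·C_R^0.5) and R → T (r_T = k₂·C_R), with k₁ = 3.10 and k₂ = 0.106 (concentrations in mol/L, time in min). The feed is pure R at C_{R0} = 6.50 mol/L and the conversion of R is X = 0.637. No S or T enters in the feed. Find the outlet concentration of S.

3.93 mol/L

Exit C_R = C_{R0}(1−X) = 6.50×0.363 = 2.359 mol/L.
Rates in a CSTR are evaluated at the outlet concentration: r_S = 3.10×2.359^0.5 = 4.762, r_T = 0.106×2.359 = 0.2501.
Fraction of consumed R going to S: r_S/(r_S+r_T) = 0.9501.
C_S = 0.9501·C_{R0}·X = 0.9501×6.50×0.637 = 3.93 mol/L.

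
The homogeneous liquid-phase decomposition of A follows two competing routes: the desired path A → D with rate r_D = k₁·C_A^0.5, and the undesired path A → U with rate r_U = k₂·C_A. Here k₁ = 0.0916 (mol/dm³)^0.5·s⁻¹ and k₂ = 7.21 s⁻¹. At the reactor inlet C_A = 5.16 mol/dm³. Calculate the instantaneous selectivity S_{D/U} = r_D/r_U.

0.00559

S_{D/U} = r_D/r_U = (k₁·C_A^0.5)/(k₂·C_A) = (k₁/k₂)·C_A^-0.5.
= (0.0916×5.160^0.5) / (7.21×5.160) = 0.2081/37.20 = 0.00559.
The undesired path is higher order in A, so low C_A (CSTR or dilute feed) favours D.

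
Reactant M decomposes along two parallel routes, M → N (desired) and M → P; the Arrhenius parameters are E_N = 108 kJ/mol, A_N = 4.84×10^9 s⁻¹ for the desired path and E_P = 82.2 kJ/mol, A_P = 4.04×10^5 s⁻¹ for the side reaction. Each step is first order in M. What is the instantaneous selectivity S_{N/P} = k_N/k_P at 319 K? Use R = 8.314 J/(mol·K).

k_N/k_P = (A_N/A_P)·exp[−(E_N−E_P)/(RT)] = (A_N/A_P)·exp[(E_P−E_N)/(RT)].
(E_P−E_N)/(RT) = (82.2−108)×10³/(8.314×319) = -25800/2652 = -9.728.
k_N/k_P = (4.84×10^9/4.04×10^5)·exp(-9.728) = 11980 × 5.960×10^-5 = 0.714.
Since E_N > E_P, raising the temperature improves selectivity toward N.

0.714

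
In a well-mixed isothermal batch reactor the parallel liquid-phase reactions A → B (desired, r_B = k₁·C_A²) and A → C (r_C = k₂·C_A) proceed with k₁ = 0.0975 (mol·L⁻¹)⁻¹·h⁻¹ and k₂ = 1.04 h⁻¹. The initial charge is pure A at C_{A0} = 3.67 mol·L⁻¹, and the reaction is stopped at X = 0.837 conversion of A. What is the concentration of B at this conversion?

0.500 mol·L⁻¹

C_A = C_{A0}(1−X) = 0.5982 mol·L⁻¹.
Along a PFR/batch, dC_C/dC_A = −r_C/(r_B+r_C) = −k₂/(k₂+k₁·C_A).
Integrating from C_{A0} to C_A: C_C = (1.04/0.0975)·ln[(1.04+0.0975·3.67)/(1.04+0.0975·0.598)] = 10.67·ln(1.398/1.098) = 2.572 mol·L⁻¹.
Then C_B = (C_{A0}−C_A) − C_C = 3.072 − 2.572 = 0.4997 mol·L⁻¹.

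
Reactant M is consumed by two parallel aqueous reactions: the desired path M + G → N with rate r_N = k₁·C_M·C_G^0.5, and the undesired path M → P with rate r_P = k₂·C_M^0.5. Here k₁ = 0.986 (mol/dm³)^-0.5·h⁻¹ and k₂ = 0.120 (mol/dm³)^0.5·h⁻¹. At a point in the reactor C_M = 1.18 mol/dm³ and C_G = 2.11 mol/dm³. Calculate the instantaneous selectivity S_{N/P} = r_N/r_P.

13.0

S_{N/P} = r_N/r_P = (k₁·C_M·C_G^0.5)/(k₂·C_M^0.5) = (k₁/k₂)·C_M^0.5·C_G^0.5.
= (0.986×1.180×2.110^0.5) / (0.120×1.180^0.5) = 1.690/0.1304 = 13.0.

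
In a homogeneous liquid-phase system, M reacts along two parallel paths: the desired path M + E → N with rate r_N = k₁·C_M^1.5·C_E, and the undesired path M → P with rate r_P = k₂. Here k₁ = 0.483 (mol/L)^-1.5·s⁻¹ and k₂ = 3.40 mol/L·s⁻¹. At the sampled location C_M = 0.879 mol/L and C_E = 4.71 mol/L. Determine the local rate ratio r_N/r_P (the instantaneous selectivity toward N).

S_{N/P} = r_N/r_P = (k₁·C_M^1.5·C_E)/(k₂) = (k₁/k₂)·C_M^1.5·C_E.
= (0.483×0.8790^1.5×4.710) / (3.40) = 1.875/3.400 = 0.551.

0.551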